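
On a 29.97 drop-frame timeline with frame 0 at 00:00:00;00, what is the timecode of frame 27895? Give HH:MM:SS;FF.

00:15:30;23

Each 10-minute DF block holds 10 × 60 × 30 − 9 × 2 = 17982 frames. 27895 ÷ 17982 → 1 full block, remainder 9913.
Within the partial block the first minute is 1800 frames and each further minute 1798, so 5 further minute boundaries passed. Total skipped labels = 18 × 1 + 2 × 5 = 28.
Non-drop label index = 27895 + 28 = 27923; at 30 labels/s that is 00:15:30:23, i.e. DF 00:15:30;23.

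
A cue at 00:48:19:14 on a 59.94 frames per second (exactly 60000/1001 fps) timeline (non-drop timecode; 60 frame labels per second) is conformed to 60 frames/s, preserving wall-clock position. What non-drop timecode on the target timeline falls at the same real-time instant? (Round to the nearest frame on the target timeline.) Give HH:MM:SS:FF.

00:48:22:08

Source frame index: (0×3600 + 48×60 + 19) × 60 + 14 = 173954.
Real time: 173954 / (60000/1001) = 87063977/30000 s.
Target frame: (87063977/30000) × (60) = 87063977/500 ≈ 174127.954 → 174128.
At 60 labels/s: frame 174128 → 00:48:22:08.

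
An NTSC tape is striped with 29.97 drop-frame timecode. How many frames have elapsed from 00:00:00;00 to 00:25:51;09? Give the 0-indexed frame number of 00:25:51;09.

As if non-drop at 30 labels/s: (0 × 3600 + 25 × 60 + 51) × 30 + 9 = 46539.
Minute boundaries passed: 25; those not divisible by 10: 25 − 2 = 23; dropped labels = 2 × 23 = 46.
Actual frame index = 46539 − 46 = 46493.

46493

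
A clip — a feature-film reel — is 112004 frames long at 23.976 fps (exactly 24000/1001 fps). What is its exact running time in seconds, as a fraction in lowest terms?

Running time = 112004 ÷ (24000/1001) = 112004 × 1001/24000 = 28029001/6000 s.

28029001/6000 seconds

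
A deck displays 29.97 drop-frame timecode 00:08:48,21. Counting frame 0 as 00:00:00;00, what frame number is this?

15845

Complete 10-minute blocks: 0, each 17982 frames → 0.
Remaining 8 whole minutes in the current block: 1800 + 7 × 1798 = 14386 frames.
Within the current minute: 48 × 30 + 21 − 2 = 1459 (labels ;00/;01 skipped at this minute). Total = 0 + 14386 + 1459 = 15845.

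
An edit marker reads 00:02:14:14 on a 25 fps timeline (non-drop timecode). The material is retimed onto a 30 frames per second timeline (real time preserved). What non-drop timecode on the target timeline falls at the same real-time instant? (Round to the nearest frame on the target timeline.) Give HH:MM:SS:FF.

00:02:14:17

Source frame index: (0×3600 + 2×60 + 14) × 25 + 14 = 3364.
Real time: 3364 / (25) = 3364/25 s.
Target frame: (3364/25) × (30) = 20184/5 ≈ 4036.800 → 4037.
At 30 labels/s: frame 4037 → 00:02:14:17.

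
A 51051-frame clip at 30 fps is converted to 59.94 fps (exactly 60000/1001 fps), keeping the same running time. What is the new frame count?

Target frames = source frames × (target rate / source rate) = 51051 × (60000/1001)/(30) = 51051 × 2000/1001 = 102000.

102000 frames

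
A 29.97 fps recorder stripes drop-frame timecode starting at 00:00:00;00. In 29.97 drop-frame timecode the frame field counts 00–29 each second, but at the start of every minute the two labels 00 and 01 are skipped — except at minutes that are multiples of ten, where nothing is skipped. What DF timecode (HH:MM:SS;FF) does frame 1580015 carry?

Ten DF minutes hold 17982 frames, so frame 1580015 lies in block 87 (frames 1564434–1582415) with 15581 frames into that block.
The block's first minute is 1800 frames and the rest 1798 each; 15581 frames reaches minute 8, so 87 × 18 + 8 × 2 = 1582 labels have been skipped so far.
Adding those back, label number 1580015 + 1582 = 1581597 at 30 labels/s is 52719 s + 27 f = 14 h 38 min 39 s frame 27, i.e. 14:38:39;27.

14:38:39;27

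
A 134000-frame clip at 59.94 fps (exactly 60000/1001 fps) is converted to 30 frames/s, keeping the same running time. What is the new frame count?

Target frames = source frames × (target rate / source rate) = 134000 × (30)/(60000/1001) = 134000 × 1001/2000 = 67067.

67067 frames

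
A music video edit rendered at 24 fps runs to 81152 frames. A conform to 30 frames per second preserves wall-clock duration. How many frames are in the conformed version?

Target frames = source frames × (target rate / source rate) = 81152 × (30)/(24) = 81152 × 5/4 = 101440.

101440 frames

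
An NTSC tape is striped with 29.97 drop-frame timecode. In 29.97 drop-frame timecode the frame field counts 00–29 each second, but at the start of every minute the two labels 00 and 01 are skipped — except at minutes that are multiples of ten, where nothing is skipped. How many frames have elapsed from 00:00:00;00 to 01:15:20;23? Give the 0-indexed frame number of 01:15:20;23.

135487

Complete 10-minute blocks: 7, each 17982 frames → 125874.
Remaining 5 whole minutes in the current block: 1800 + 4 × 1798 = 8992 frames.
Within the current minute: 20 × 30 + 23 − 2 = 621 (labels ;00/;01 skipped at this minute). Total = 125874 + 8992 + 621 = 135487.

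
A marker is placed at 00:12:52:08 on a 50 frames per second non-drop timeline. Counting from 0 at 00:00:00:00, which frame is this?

frame 38608

Total seconds to the label: (0 × 3600 + 12 × 60 + 52) = 772.
Frame index = 772 × 50 + 8 = 38608.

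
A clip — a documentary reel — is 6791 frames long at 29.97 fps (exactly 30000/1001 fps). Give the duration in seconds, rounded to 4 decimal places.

226.5930 seconds

Running time = 6791 × 1001/30000 = 6797791/30000 s ≈ 226.5930 s.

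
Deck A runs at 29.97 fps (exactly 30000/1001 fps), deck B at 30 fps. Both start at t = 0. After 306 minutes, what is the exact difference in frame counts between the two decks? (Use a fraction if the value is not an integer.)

550800/1001 frames

306 min = 18360 s.
A emits 30000/1001 × 18360 = 550800000/1001 frames; B emits 30 × 18360 = 550800.
Difference = 550800/1001 frames (≈ 550.2498); B is ahead of A.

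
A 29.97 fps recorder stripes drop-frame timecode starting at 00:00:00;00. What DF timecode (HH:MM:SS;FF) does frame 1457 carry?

00:00:48;17

Each 10-minute DF block holds 10 × 60 × 30 − 9 × 2 = 17982 frames. 1457 ÷ 17982 → 0 full blocks, remainder 1457.
Within the partial block the first minute is 1800 frames and each further minute 1798, so 0 further minute boundaries passed. Total skipped labels = 18 × 0 + 2 × 0 = 0.
Non-drop label index = 1457 + 0 = 1457; at 30 labels/s that is 00:00:48:17, i.e. DF 00:00:48;17.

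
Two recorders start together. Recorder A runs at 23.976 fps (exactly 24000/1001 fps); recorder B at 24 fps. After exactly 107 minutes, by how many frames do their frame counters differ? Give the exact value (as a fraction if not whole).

107 min = 6420 s.
A emits 24000/1001 × 6420 = 154080000/1001 frames; B emits 24 × 6420 = 154080.
Difference = 154080/1001 frames (≈ 153.9261); B is ahead of A.

154080/1001 frames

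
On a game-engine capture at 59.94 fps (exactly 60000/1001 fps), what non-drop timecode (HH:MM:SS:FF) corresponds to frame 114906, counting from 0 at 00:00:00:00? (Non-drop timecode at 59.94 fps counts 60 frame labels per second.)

114906 ÷ 60 = 1915 full seconds, remainder 6 frames.
1915 s = 0 h 31 min 55 s.
Timecode: 00:31:55:06.

00:31:55:06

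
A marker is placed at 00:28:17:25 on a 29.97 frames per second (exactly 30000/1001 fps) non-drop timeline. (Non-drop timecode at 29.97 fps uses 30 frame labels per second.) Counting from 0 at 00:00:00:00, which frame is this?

Total seconds to the label: (0 × 3600 + 28 × 60 + 17) = 1697.
Frame index = 1697 × 30 + 25 = 50935.

frame 50935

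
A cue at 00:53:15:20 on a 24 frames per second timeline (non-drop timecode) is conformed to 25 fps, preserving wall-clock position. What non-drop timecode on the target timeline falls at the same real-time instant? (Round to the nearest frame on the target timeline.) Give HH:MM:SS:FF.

Source frame index: (0×3600 + 53×60 + 15) × 24 + 20 = 76700.
Real time: 76700 / (24) = 19175/6 s.
Target frame: (19175/6) × (25) = 479375/6 ≈ 79895.833 → 79896.
At 25 labels/s: frame 79896 → 00:53:15:21.

00:53:15:21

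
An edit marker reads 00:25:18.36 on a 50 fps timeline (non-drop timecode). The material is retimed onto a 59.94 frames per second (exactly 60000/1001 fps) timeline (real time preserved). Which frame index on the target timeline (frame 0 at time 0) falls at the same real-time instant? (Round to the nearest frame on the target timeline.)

Source frame index: (0×3600 + 25×60 + 18) × 50 + 36 = 75936.
Real time: 75936 / (50) = 37968/25 s.
Target frame: (37968/25) × (60000/1001) = 13017600/143 ≈ 91032.168 → 91032.

frame 91032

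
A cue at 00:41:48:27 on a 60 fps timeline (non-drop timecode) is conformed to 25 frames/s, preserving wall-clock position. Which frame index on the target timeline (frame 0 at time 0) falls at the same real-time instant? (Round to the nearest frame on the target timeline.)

Source frame index: (0×3600 + 41×60 + 48) × 60 + 27 = 150507.
Real time: 150507 / (60) = 50169/20 s.
Target frame: (50169/20) × (25) = 250845/4 ≈ 62711.250 → 62711.

frame 62711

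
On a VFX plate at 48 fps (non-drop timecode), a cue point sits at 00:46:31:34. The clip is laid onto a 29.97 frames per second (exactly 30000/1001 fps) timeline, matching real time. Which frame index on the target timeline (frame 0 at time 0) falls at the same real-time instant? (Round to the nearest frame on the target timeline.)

Source frame index: (0×3600 + 46×60 + 31) × 48 + 34 = 134002.
Real time: 134002 / (48) = 67001/24 s.
Target frame: (67001/24) × (30000/1001) = 7613750/91 ≈ 83667.582 → 83668.

frame 83668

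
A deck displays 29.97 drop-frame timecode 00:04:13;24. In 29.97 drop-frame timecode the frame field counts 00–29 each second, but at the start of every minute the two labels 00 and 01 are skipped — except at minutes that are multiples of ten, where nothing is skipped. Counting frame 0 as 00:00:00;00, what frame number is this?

7606

Complete 10-minute blocks: 0, each 17982 frames → 0.
Remaining 4 whole minutes in the current block: 1800 + 3 × 1798 = 7194 frames.
Within the current minute: 13 × 30 + 24 − 2 = 412 (labels ;00/;01 skipped at this minute). Total = 0 + 7194 + 412 = 7606.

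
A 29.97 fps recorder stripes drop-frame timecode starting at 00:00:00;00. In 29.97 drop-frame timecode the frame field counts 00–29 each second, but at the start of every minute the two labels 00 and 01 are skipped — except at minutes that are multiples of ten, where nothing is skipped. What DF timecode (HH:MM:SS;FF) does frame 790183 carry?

Ten DF minutes hold 17982 frames, so frame 790183 lies in block 43 (frames 773226–791207) with 16957 frames into that block.
The block's first minute is 1800 frames and the rest 1798 each; 16957 frames reaches minute 9, so 43 × 18 + 9 × 2 = 792 labels have been skipped so far.
Adding those back, label number 790183 + 792 = 790975 at 30 labels/s is 26365 s + 25 f = 7 h 19 min 25 s frame 25, i.e. 07:19:25;25.

07:19:25;25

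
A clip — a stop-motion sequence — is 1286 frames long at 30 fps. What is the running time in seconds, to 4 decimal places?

42.8667 seconds

Running time = 1286 × 1/30 = 643/15 s ≈ 42.8667 s.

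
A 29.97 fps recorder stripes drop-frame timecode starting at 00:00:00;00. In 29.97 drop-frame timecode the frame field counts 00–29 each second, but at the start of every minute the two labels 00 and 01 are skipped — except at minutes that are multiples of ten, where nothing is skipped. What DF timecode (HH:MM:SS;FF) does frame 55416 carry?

00:30:49;00

Ten DF minutes hold 17982 frames, so frame 55416 lies in block 3 (frames 53946–71927) with 1470 frames into that block.
The block's first minute is 1800 frames and the rest 1798 each; 1470 frames reaches minute 0, so 3 × 18 + 0 × 2 = 54 labels have been skipped so far.
Adding those back, label number 55416 + 54 = 55470 at 30 labels/s is 1849 s + 0 f = 0 h 30 min 49 s frame 0, i.e. 00:30:49;00.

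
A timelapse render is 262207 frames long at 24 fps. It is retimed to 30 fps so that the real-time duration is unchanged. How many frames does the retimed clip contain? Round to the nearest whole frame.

327759 frames

Frames at target rate = 262207 × (30) / (24) = 1311035/4 ≈ 327758.750.
Nearest whole frame: 327759.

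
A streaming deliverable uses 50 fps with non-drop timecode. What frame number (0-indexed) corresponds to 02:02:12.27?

Total seconds to the label: (2 × 3600 + 2 × 60 + 12) = 7332.
Frame index = 7332 × 50 + 27 = 366627.

366627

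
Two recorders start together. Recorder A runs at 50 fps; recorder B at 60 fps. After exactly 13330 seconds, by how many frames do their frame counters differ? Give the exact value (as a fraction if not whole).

A emits 50 × 13330 = 666500 frames; B emits 60 × 13330 = 799800.
Difference = 133300 frames; B is ahead of A.

133300 frames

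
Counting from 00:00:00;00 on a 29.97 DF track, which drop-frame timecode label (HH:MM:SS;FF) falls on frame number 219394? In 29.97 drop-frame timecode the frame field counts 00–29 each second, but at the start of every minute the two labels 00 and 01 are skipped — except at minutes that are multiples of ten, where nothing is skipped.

Each 10-minute DF block holds 10 × 60 × 30 − 9 × 2 = 17982 frames. 219394 ÷ 17982 → 12 full blocks, remainder 3610.
Within the partial block the first minute is 1800 frames and each further minute 1798, so 2 further minute boundaries passed. Total skipped labels = 18 × 12 + 2 × 2 = 220.
Non-drop label index = 219394 + 220 = 219614; at 30 labels/s that is 02:02:00:14, i.e. DF 02:02:00;14.

02:02:00;14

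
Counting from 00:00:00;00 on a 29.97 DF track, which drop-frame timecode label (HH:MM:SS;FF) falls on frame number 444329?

Ten DF minutes hold 17982 frames, so frame 444329 lies in block 24 (frames 431568–449549) with 12761 frames into that block.
The block's first minute is 1800 frames and the rest 1798 each; 12761 frames reaches minute 7, so 24 × 18 + 7 × 2 = 446 labels have been skipped so far.
Adding those back, label number 444329 + 446 = 444775 at 30 labels/s is 14825 s + 25 f = 4 h 7 min 5 s frame 25, i.e. 04:07:05;25.

04:07:05;25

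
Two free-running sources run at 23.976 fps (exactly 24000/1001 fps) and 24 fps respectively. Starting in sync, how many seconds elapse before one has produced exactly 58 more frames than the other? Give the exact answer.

29029/12 seconds

The gap grows by |24 − 24000/1001| = 24/1001 frames per second.
Time for a 58-frame gap: 58 ÷ (24/1001) = 29029/12 s.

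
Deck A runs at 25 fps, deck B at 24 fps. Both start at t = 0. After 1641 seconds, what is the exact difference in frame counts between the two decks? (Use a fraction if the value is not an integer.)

A emits 25 × 1641 = 41025 frames; B emits 24 × 1641 = 39384.
Difference = 1641 frames; B is behind A.

1641 frames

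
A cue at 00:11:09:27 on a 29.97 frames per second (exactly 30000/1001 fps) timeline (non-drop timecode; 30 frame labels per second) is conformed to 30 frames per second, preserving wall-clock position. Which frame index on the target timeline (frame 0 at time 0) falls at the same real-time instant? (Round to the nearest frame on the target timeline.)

Source frame index: (0×3600 + 11×60 + 9) × 30 + 27 = 20097.
Real time: 20097 / (30000/1001) = 6705699/10000 s.
Target frame: (6705699/10000) × (30) = 20117097/1000 ≈ 20117.097 → 20117.

frame 20117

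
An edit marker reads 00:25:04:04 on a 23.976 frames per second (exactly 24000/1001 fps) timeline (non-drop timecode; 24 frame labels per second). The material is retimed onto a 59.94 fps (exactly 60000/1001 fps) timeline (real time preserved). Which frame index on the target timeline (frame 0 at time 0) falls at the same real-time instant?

frame 90250

Source frame index: (0×3600 + 25×60 + 4) × 24 + 4 = 36100.
Real time: 36100 / (24000/1001) = 361361/240 s.
Target frame: (361361/240) × (60000/1001) = 90250.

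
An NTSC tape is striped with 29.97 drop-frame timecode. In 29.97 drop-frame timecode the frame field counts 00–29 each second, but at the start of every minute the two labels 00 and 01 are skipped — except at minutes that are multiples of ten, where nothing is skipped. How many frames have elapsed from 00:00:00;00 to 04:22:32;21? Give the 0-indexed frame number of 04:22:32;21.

As if non-drop at 30 labels/s: (4 × 3600 + 22 × 60 + 32) × 30 + 21 = 472581.
Minute boundaries passed: 262; those not divisible by 10: 262 − 26 = 236; dropped labels = 2 × 236 = 472.
Actual frame index = 472581 − 472 = 472109.

472109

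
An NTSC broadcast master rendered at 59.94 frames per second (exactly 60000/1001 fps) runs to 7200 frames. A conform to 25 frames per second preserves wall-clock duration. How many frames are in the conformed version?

Target frames = source frames × (target rate / source rate) = 7200 × (25)/(60000/1001) = 7200 × 1001/2400 = 3003.

3003 frames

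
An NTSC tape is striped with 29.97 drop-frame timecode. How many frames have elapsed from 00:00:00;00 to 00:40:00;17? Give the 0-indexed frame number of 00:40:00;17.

As if non-drop at 30 labels/s: (0 × 3600 + 40 × 60 + 0) × 30 + 17 = 72017.
Minute boundaries passed: 40; those not divisible by 10: 40 − 4 = 36; dropped labels = 2 × 36 = 72.
Actual frame index = 72017 − 72 = 71945.

71945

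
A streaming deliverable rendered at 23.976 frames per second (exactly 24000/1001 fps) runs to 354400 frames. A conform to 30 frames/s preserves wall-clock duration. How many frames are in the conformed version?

Target frames = source frames × (target rate / source rate) = 354400 × (30)/(24000/1001) = 354400 × 1001/800 = 443443.

443443 frames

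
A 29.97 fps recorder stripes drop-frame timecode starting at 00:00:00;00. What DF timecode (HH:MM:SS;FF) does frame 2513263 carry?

23:17:39;09

Each 10-minute DF block holds 10 × 60 × 30 − 9 × 2 = 17982 frames. 2513263 ÷ 17982 → 139 full blocks, remainder 13765.
Within the partial block the first minute is 1800 frames and each further minute 1798, so 7 further minute boundaries passed. Total skipped labels = 18 × 139 + 2 × 7 = 2516.
Non-drop label index = 2513263 + 2516 = 2515779; at 30 labels/s that is 23:17:39:09, i.e. DF 23:17:39;09.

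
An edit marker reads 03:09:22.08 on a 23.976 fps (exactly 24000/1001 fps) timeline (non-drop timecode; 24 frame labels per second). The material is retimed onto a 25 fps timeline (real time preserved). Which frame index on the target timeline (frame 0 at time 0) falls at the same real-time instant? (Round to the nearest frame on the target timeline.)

Source frame index: (3×3600 + 9×60 + 22) × 24 + 8 = 272696.
Real time: 272696 / (24000/1001) = 34121087/3000 s.
Target frame: (34121087/3000) × (25) = 34121087/120 ≈ 284342.392 → 284342.

frame 284342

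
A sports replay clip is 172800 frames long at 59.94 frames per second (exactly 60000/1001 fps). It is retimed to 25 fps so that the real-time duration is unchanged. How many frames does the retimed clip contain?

Target frames = source frames × (target rate / source rate) = 172800 × (25)/(60000/1001) = 172800 × 1001/2400 = 72072.

72072 frames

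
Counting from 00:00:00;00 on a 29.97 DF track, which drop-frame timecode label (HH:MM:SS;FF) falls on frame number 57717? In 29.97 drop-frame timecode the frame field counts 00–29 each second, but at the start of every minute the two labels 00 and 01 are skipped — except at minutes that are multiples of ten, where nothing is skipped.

Ten DF minutes hold 17982 frames, so frame 57717 lies in block 3 (frames 53946–71927) with 3771 frames into that block.
The block's first minute is 1800 frames and the rest 1798 each; 3771 frames reaches minute 2, so 3 × 18 + 2 × 2 = 58 labels have been skipped so far.
Adding those back, label number 57717 + 58 = 57775 at 30 labels/s is 1925 s + 25 f = 0 h 32 min 5 s frame 25, i.e. 00:32:05;25.

00:32:05;25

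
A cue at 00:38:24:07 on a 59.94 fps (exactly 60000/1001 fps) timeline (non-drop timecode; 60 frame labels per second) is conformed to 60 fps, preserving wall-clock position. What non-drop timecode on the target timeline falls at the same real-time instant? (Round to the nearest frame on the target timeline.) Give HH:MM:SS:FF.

Source frame index: (0×3600 + 38×60 + 24) × 60 + 7 = 138247.
Real time: 138247 / (60000/1001) = 138385247/60000 s.
Target frame: (138385247/60000) × (60) = 138385247/1000 ≈ 138385.247 → 138385.
At 60 labels/s: frame 138385 → 00:38:26:25.

00:38:26:25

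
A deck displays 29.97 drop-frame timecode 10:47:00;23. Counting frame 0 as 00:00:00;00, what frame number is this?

1163457

As if non-drop at 30 labels/s: (10 × 3600 + 47 × 60 + 0) × 30 + 23 = 1164623.
Minute boundaries passed: 647; those not divisible by 10: 647 − 64 = 583; dropped labels = 2 × 583 = 1166.
Actual frame index = 1164623 − 1166 = 1163457.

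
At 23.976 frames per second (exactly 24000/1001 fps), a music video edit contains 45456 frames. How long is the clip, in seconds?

Running time = 45456 / (24000/1001) = 1895.894 s.

1895.894 seconds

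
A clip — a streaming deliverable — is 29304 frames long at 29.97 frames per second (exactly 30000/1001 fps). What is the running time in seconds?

977.7768 seconds

Running time = 29304 / (30000/1001) = 977.7768 s.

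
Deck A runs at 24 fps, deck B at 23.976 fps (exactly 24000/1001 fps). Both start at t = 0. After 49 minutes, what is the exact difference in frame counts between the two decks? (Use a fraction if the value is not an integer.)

49 min = 2940 s.
A emits 24 × 2940 = 70560 frames; B emits 24000/1001 × 2940 = 10080000/143.
Difference = 10080/143 frames (≈ 70.4895); B is behind A.

10080/143 frames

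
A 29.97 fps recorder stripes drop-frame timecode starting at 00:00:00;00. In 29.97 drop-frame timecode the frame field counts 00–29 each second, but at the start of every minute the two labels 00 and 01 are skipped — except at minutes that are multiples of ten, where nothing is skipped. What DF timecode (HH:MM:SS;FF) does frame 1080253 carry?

Ten DF minutes hold 17982 frames, so frame 1080253 lies in block 60 (frames 1078920–1096901) with 1333 frames into that block.
The block's first minute is 1800 frames and the rest 1798 each; 1333 frames reaches minute 0, so 60 × 18 + 0 × 2 = 1080 labels have been skipped so far.
Adding those back, label number 1080253 + 1080 = 1081333 at 30 labels/s is 36044 s + 13 f = 10 h 0 min 44 s frame 13, i.e. 10:00:44;13.

10:00:44;13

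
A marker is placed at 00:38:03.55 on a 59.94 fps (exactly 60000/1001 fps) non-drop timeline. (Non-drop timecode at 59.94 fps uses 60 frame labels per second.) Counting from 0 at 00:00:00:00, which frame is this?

Total seconds to the label: (0 × 3600 + 38 × 60 + 3) = 2283.
Frame index = 2283 × 60 + 55 = 137035.

frame 137035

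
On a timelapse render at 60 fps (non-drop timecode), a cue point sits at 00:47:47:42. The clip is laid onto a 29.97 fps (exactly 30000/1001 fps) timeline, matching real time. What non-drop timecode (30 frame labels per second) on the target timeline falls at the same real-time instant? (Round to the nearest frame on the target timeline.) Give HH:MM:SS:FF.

Source frame index: (0×3600 + 47×60 + 47) × 60 + 42 = 172062.
Real time: 172062 / (60) = 28677/10 s.
Target frame: (28677/10) × (30000/1001) = 7821000/91 ≈ 85945.055 → 85945.
At 30 labels/s: frame 85945 → 00:47:44:25.

00:47:44:25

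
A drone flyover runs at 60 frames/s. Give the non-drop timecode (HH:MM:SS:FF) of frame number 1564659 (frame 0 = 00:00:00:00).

07:14:37:39

1564659 ÷ 60 = 26077 full seconds, remainder 39 frames.
26077 s = 7 h 14 min 37 s.
Timecode: 07:14:37:39.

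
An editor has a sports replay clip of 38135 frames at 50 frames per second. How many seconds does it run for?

762.7 seconds

Running time = 38135 / (50) = 762.7 s.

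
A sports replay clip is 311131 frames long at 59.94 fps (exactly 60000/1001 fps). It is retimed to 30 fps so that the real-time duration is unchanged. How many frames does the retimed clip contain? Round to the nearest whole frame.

Frames at target rate = 311131 × (30) / (60000/1001) = 311442131/2000 ≈ 155721.065.
Nearest whole frame: 155721.

155721 frames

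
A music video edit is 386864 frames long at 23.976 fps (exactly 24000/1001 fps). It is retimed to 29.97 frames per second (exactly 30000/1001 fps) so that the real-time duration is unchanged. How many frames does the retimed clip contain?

483580 frames

Target frames = source frames × (target rate / source rate) = 386864 × (30000/1001)/(24000/1001) = 386864 × 5/4 = 483580.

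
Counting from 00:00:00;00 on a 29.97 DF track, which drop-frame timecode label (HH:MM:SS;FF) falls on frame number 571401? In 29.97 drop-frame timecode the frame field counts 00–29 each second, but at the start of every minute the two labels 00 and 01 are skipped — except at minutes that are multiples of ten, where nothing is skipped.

Each 10-minute DF block holds 10 × 60 × 30 − 9 × 2 = 17982 frames. 571401 ÷ 17982 → 31 full blocks, remainder 13959.
Within the partial block the first minute is 1800 frames and each further minute 1798, so 7 further minute boundaries passed. Total skipped labels = 18 × 31 + 2 × 7 = 572.
Non-drop label index = 571401 + 572 = 571973; at 30 labels/s that is 05:17:45:23, i.e. DF 05:17:45;23.

05:17:45;23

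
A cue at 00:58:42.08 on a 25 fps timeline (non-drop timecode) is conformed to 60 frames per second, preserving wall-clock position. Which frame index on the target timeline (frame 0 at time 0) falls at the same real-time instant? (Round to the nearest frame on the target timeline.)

Source frame index: (0×3600 + 58×60 + 42) × 25 + 8 = 88058.
Real time: 88058 / (25) = 88058/25 s.
Target frame: (88058/25) × (60) = 1056696/5 ≈ 211339.200 → 211339.

frame 211339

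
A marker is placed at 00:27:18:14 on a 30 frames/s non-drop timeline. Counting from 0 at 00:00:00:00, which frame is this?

49154

Total seconds to the label: (0 × 3600 + 27 × 60 + 18) = 1638.
Frame index = 1638 × 30 + 14 = 49154.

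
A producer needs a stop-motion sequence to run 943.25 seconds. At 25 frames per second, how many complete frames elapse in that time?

23581 frames

Frames = 943.25 × 25 = 94325/4 ≈ 23581.2500.
Complete frames: 23581.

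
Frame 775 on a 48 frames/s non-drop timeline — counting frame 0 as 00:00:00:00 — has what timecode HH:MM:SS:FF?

00:00:16:07

775 ÷ 48 = 16 full seconds, remainder 7 frames.
16 s = 0 h 0 min 16 s.
Timecode: 00:00:16:07.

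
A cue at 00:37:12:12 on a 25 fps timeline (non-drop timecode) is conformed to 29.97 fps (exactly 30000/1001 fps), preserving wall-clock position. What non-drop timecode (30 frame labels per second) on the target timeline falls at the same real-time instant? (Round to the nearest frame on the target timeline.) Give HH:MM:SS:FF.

Source frame index: (0×3600 + 37×60 + 12) × 25 + 12 = 55812.
Real time: 55812 / (25) = 55812/25 s.
Target frame: (55812/25) × (30000/1001) = 66974400/1001 ≈ 66907.493 → 66907.
At 30 labels/s: frame 66907 → 00:37:10:07.

00:37:10:07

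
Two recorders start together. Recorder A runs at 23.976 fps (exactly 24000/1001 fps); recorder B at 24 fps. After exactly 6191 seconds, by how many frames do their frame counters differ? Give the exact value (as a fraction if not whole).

148584/1001 frames

A emits 24000/1001 × 6191 = 148584000/1001 frames; B emits 24 × 6191 = 148584.
Difference = 148584/1001 frames (≈ 148.4356); B is ahead of A.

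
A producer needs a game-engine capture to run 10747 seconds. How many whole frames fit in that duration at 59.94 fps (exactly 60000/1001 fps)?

644175 frames

Frames = 10747 × 60000/1001 = 58620000/91 ≈ 644175.8242.
Complete frames: 644175.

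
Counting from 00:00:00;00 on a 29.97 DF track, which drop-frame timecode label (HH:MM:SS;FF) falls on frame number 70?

00:00:02;10

Each 10-minute DF block holds 10 × 60 × 30 − 9 × 2 = 17982 frames. 70 ÷ 17982 → 0 full blocks, remainder 70.
Within the partial block the first minute is 1800 frames and each further minute 1798, so 0 further minute boundaries passed. Total skipped labels = 18 × 0 + 2 × 0 = 0.
Non-drop label index = 70 + 0 = 70; at 30 labels/s that is 00:00:02:10, i.e. DF 00:00:02;10.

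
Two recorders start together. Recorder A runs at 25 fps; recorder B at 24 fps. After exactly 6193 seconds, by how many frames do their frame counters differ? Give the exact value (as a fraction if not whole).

6193 frames

A emits 25 × 6193 = 154825 frames; B emits 24 × 6193 = 148632.
Difference = 6193 frames; B is behind A.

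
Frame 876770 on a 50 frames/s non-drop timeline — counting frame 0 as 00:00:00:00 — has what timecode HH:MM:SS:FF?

04:52:15:20

876770 ÷ 50 = 17535 full seconds, remainder 20 frames.
17535 s = 4 h 52 min 15 s.
Timecode: 04:52:15:20.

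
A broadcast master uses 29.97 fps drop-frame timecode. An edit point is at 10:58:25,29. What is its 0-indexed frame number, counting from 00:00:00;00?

As if non-drop at 30 labels/s: (10 × 3600 + 58 × 60 + 25) × 30 + 29 = 1185179.
Minute boundaries passed: 658; those not divisible by 10: 658 − 65 = 593; dropped labels = 2 × 593 = 1186.
Actual frame index = 1185179 − 1186 = 1183993.

1183993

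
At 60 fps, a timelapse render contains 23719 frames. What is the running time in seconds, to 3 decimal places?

Running time = 23719 × 1/60 = 23719/60 s ≈ 395.317 s.

395.317 seconds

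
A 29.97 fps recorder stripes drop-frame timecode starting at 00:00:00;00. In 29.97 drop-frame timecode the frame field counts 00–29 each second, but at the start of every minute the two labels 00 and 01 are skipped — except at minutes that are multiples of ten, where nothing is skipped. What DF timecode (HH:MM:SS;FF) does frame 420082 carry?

03:53:36;22

Each 10-minute DF block holds 10 × 60 × 30 − 9 × 2 = 17982 frames. 420082 ÷ 17982 → 23 full blocks, remainder 6496.
Within the partial block the first minute is 1800 frames and each further minute 1798, so 3 further minute boundaries passed. Total skipped labels = 18 × 23 + 2 × 3 = 420.
Non-drop label index = 420082 + 420 = 420502; at 30 labels/s that is 03:53:36:22, i.e. DF 03:53:36;22.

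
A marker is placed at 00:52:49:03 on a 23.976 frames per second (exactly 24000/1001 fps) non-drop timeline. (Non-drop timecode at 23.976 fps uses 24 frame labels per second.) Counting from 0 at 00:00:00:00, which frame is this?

Total seconds to the label: (0 × 3600 + 52 × 60 + 49) = 3169.
Frame index = 3169 × 24 + 3 = 76059.

76059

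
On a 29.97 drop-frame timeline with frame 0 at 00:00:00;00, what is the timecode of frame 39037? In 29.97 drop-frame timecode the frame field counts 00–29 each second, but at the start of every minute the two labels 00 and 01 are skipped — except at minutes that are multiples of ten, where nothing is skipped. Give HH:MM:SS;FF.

00:21:42;15

Each 10-minute DF block holds 10 × 60 × 30 − 9 × 2 = 17982 frames. 39037 ÷ 17982 → 2 full blocks, remainder 3073.
Within the partial block the first minute is 1800 frames and each further minute 1798, so 1 further minute boundary passed. Total skipped labels = 18 × 2 + 2 × 1 = 38.
Non-drop label index = 39037 + 38 = 39075; at 30 labels/s that is 00:21:42:15, i.e. DF 00:21:42;15.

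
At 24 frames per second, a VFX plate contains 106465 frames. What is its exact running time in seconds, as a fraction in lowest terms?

106465/24 seconds

Running time = 106465 ÷ (24) = 106465 × 1/24 = 106465/24 s.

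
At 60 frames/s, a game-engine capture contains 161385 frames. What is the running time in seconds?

Running time = 161385 / (60) = 2689.75 s.

2689.75 seconds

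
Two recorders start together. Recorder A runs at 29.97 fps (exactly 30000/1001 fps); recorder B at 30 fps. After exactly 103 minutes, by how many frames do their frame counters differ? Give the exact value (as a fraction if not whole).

103 min = 6180 s.
A emits 30000/1001 × 6180 = 185400000/1001 frames; B emits 30 × 6180 = 185400.
Difference = 185400/1001 frames (≈ 185.2148); B is ahead of A.

185400/1001 frames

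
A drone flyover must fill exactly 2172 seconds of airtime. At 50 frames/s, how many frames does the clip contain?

108600 frames

Frames = 2172 × 50 = 108600.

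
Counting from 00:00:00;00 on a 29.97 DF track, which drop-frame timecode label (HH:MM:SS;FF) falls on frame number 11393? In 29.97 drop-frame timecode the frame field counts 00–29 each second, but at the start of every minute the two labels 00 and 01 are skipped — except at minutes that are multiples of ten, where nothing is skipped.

00:06:20;05

Ten DF minutes hold 17982 frames, so frame 11393 lies in block 0 (frames 0–17981) with 11393 frames into that block.
The block's first minute is 1800 frames and the rest 1798 each; 11393 frames reaches minute 6, so 0 × 18 + 6 × 2 = 12 labels have been skipped so far.
Adding those back, label number 11393 + 12 = 11405 at 30 labels/s is 380 s + 5 f = 0 h 6 min 20 s frame 5, i.e. 00:06:20;05.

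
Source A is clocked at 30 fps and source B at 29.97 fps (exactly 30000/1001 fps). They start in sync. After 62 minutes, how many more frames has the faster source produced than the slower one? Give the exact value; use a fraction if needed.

111600/1001 frames

62 min = 3720 s.
A emits 30 × 3720 = 111600 frames; B emits 30000/1001 × 3720 = 111600000/1001.
Difference = 111600/1001 frames (≈ 111.4885); B is behind A.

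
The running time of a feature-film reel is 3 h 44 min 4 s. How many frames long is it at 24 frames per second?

322656 frames

3 h 44 min 4 s = 13444 s.
Frames = 13444 × 24 = 322656.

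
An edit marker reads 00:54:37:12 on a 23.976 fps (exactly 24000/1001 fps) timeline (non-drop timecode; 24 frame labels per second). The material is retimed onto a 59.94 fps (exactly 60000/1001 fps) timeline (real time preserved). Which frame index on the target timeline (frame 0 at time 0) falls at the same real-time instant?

Source frame index: (0×3600 + 54×60 + 37) × 24 + 12 = 78660.
Real time: 78660 / (24000/1001) = 1312311/400 s.
Target frame: (1312311/400) × (60000/1001) = 196650.

frame 196650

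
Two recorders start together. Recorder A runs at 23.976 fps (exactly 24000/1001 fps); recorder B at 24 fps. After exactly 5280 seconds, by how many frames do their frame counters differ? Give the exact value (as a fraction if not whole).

11520/91 frames

A emits 24000/1001 × 5280 = 11520000/91 frames; B emits 24 × 5280 = 126720.
Difference = 11520/91 frames (≈ 126.5934); B is ahead of A.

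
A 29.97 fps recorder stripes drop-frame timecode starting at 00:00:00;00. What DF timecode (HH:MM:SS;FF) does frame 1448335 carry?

13:25:26;05

Ten DF minutes hold 17982 frames, so frame 1448335 lies in block 80 (frames 1438560–1456541) with 9775 frames into that block.
The block's first minute is 1800 frames and the rest 1798 each; 9775 frames reaches minute 5, so 80 × 18 + 5 × 2 = 1450 labels have been skipped so far.
Adding those back, label number 1448335 + 1450 = 1449785 at 30 labels/s is 48326 s + 5 f = 13 h 25 min 26 s frame 5, i.e. 13:25:26;05.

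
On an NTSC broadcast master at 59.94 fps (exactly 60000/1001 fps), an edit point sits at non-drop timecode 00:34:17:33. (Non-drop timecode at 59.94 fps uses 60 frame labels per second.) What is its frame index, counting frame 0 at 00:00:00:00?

Total seconds to the label: (0 × 3600 + 34 × 60 + 17) = 2057.
Frame index = 2057 × 60 + 33 = 123453.

123453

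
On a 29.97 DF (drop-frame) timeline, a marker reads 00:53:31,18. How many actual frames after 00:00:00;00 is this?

96252

As if non-drop at 30 labels/s: (0 × 3600 + 53 × 60 + 31) × 30 + 18 = 96348.
Minute boundaries passed: 53; those not divisible by 10: 53 − 5 = 48; dropped labels = 2 × 48 = 96.
Actual frame index = 96348 − 96 = 96252.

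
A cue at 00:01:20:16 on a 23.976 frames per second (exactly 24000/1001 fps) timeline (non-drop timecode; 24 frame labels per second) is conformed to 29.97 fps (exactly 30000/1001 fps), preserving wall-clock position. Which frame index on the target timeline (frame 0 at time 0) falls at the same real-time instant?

frame 2420

Source frame index: (0×3600 + 1×60 + 20) × 24 + 16 = 1936.
Real time: 1936 / (24000/1001) = 121121/1500 s.
Target frame: (121121/1500) × (30000/1001) = 2420.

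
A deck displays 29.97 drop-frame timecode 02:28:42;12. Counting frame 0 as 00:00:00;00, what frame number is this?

267404

Complete 10-minute blocks: 14, each 17982 frames → 251748.
Remaining 8 whole minutes in the current block: 1800 + 7 × 1798 = 14386 frames.
Within the current minute: 42 × 30 + 12 − 2 = 1270 (labels ;00/;01 skipped at this minute). Total = 251748 + 14386 + 1270 = 267404.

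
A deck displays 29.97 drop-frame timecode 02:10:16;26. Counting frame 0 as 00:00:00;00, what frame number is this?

234272

As if non-drop at 30 labels/s: (2 × 3600 + 10 × 60 + 16) × 30 + 26 = 234506.
Minute boundaries passed: 130; those not divisible by 10: 130 − 13 = 117; dropped labels = 2 × 117 = 234.
Actual frame index = 234506 − 234 = 234272.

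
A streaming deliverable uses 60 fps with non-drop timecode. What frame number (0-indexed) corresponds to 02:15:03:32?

Total seconds to the label: (2 × 3600 + 15 × 60 + 3) = 8103.
Frame index = 8103 × 60 + 32 = 486212.

frame 486212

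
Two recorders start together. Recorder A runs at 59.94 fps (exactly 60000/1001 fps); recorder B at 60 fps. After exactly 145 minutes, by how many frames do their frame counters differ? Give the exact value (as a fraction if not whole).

522000/1001 frames

145 min = 8700 s.
A emits 60000/1001 × 8700 = 522000000/1001 frames; B emits 60 × 8700 = 522000.
Difference = 522000/1001 frames (≈ 521.4785); B is ahead of A.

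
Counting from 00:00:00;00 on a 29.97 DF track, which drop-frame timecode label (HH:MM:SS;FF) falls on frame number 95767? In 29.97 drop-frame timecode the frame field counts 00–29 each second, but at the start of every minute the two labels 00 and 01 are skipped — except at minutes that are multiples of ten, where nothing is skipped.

Ten DF minutes hold 17982 frames, so frame 95767 lies in block 5 (frames 89910–107891) with 5857 frames into that block.
The block's first minute is 1800 frames and the rest 1798 each; 5857 frames reaches minute 3, so 5 × 18 + 3 × 2 = 96 labels have been skipped so far.
Adding those back, label number 95767 + 96 = 95863 at 30 labels/s is 3195 s + 13 f = 0 h 53 min 15 s frame 13, i.e. 00:53:15;13.

00:53:15;13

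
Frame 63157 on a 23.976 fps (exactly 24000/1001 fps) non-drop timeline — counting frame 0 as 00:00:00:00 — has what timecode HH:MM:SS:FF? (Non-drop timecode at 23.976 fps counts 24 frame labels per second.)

00:43:51:13

63157 ÷ 24 = 2631 full seconds, remainder 13 frames.
2631 s = 0 h 43 min 51 s.
Timecode: 00:43:51:13.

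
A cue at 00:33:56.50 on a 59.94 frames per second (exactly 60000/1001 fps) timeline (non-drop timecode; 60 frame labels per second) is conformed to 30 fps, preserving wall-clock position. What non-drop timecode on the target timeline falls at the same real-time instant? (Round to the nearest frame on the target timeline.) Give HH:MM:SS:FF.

00:33:58:26

Source frame index: (0×3600 + 33×60 + 56) × 60 + 50 = 122210.
Real time: 122210 / (60000/1001) = 12233221/6000 s.
Target frame: (12233221/6000) × (30) = 12233221/200 ≈ 61166.105 → 61166.
At 30 labels/s: frame 61166 → 00:33:58:26.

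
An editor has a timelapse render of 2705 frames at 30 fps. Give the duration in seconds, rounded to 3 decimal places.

Running time = 2705 × 1/30 = 541/6 s ≈ 90.167 s.

90.167 seconds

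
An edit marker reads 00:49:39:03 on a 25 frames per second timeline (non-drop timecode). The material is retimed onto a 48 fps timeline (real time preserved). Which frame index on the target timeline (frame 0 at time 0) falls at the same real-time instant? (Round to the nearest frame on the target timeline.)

frame 142998

Source frame index: (0×3600 + 49×60 + 39) × 25 + 3 = 74478.
Real time: 74478 / (25) = 74478/25 s.
Target frame: (74478/25) × (48) = 3574944/25 ≈ 142997.760 → 142998.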